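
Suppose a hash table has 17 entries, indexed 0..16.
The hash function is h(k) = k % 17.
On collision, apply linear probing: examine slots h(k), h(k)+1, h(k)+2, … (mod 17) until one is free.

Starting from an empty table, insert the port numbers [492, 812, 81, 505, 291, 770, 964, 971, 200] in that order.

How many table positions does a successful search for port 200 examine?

5

Insert 492: h=16, slot 16 empty -> index 16.
Insert 812: h=13, slot 13 empty -> index 13.
Insert 81: h=13, slot 13 occupied -> index 14.
Insert 505: h=12, slot 12 empty -> index 12.
Insert 291: h=2, slot 2 empty -> index 2.
Insert 770: h=5, slot 5 empty -> index 5.
Insert 964: h=12, slots 12,13,14 occupied -> index 15.
Insert 971: h=2, slot 2 occupied -> index 3.
Insert 200: h=13, slots 13,14,15,16 occupied -> index 0.
Table: [200, ., 291, 971, ., 770, ., ., ., ., ., ., 505, 812, 81, 964, 492]
Lookup 200: h=13, probe 13,14,15,16,0 → found at 0.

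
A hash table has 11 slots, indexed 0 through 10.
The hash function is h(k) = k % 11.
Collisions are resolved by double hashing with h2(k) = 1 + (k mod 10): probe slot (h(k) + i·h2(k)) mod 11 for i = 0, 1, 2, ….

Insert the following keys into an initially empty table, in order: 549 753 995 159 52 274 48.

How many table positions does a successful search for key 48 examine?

Insert 549: h=10, slot 10 empty -> index 10.
Insert 753: h=5, slot 5 empty -> index 5.
Insert 995: h=5, h2=6, slot 5 occupied -> index 0.
Insert 159: h=5, h2=10, slot 5 occupied -> index 4.
Insert 52: h=8, slot 8 empty -> index 8.
Insert 274: h=10, h2=5, slots 10,4 occupied -> index 9.
Insert 48: h=4, h2=9, slot 4 occupied -> index 2.
Table: [995, ., 48, ., 159, 753, ., ., 52, 274, 549]
Lookup 48: h=4, h2=9, probe 4,2 → found at 2.

2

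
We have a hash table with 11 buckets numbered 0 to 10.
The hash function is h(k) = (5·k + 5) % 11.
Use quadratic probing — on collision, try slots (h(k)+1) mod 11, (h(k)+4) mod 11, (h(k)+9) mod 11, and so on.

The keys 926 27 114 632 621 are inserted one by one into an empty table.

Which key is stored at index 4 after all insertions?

926: h=4 => slot 4
27: h=8 => slot 8
114: h=3 => slot 3
632: h=8, probe 8,9 => slot 9
621: h=8, probe 8,9,1 => slot 1
Table: [_, 621, _, 114, 926, _, _, _, 27, 632, _]

926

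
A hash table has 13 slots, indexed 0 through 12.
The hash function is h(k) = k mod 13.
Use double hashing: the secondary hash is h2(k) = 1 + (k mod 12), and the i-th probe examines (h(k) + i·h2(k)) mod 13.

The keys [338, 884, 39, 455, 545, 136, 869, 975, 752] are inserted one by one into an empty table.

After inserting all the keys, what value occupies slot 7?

338: h=0 => slot 0
884: h=0, h2=9, probe 0,9 => slot 9
39: h=0, h2=4, probe 0,4 => slot 4
455: h=0, h2=12, probe 0,12 => slot 12
545: h=12, h2=6, probe 12,5 => slot 5
136: h=6 => slot 6
869: h=11 => slot 11
975: h=0, h2=4, probe 0,4,8 => slot 8
752: h=11, h2=9, probe 11,7 => slot 7
Table: [338, -, -, -, 39, 545, 136, 752, 975, 884, -, 869, 455]

752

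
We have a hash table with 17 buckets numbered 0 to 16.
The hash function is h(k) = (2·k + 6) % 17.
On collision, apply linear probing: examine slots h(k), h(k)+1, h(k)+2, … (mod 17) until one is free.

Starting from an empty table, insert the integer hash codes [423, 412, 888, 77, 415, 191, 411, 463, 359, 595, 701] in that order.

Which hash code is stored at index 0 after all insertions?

463

423: h=2 → slot 2
412: h=14 → slot 14
888: h=14, probe 14,15 → slot 15
77: h=7 → slot 7
415: h=3 → slot 3
191: h=14, probe 14,15,16 → slot 16
411: h=12 → slot 12
463: h=14, probe 14,15,16,0 → slot 0
359: h=10 → slot 10
595: h=6 → slot 6
701: h=14, probe 14,15,16,0,1 → slot 1
Table: [463, 701, 423, 415, -, -, 595, 77, -, -, 359, -, 411, -, 412, 888, 191]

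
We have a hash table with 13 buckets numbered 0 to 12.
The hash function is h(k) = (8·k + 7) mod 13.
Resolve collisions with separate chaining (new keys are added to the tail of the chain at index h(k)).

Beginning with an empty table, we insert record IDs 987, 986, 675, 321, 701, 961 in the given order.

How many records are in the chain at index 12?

4

987 → bucket 12
986 → bucket 4
675 → bucket 12 (collision)
321 → bucket 1
701 → bucket 12 (collision)
961 → bucket 12 (collision)
Final buckets:
0: -
1: 321
2: -
3: -
4: 986
5: -
6: -
7: -
8: -
9: -
10: -
11: -
12: 987 -> 675 -> 701 -> 961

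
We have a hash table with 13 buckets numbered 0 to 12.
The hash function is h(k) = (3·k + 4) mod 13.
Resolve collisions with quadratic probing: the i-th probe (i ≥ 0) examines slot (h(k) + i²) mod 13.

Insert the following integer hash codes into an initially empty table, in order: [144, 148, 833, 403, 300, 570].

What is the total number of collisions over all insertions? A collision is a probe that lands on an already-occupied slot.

4

Insert 144: h=7, slot 7 empty → index 7.
Insert 148: h=6, slot 6 empty → index 6.
Insert 833: h=7, slot 7 occupied → index 8.
Insert 403: h=4, slot 4 empty → index 4.
Insert 300: h=7, slots 7,8 occupied → index 11.
Insert 570: h=11, slot 11 occupied → index 12.
Table: [., ., ., ., 403, ., 148, 144, 833, ., ., 300, 570]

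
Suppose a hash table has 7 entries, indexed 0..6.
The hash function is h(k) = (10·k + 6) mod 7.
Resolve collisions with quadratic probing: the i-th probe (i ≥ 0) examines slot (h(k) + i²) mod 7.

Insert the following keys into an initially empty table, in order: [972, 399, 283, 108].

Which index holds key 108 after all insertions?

Insert 972: h=3, slot 3 empty => index 3.
Insert 399: h=6, slot 6 empty => index 6.
Insert 283: h=1, slot 1 empty => index 1.
Insert 108: h=1, slot 1 occupied => index 2.
Table: [-, 283, 108, 972, -, -, 399]

2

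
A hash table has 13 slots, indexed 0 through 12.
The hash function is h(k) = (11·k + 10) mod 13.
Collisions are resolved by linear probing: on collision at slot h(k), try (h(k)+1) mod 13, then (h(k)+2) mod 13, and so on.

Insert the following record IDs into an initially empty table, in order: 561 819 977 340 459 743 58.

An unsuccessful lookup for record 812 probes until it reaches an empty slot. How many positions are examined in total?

561: h=6 → slot 6
819: h=10 → slot 10
977: h=6, probe 6,7 → slot 7
340: h=6, probe 6,7,8 → slot 8
459: h=2 → slot 2
743: h=6, probe 6,7,8,9 → slot 9
58: h=11 → slot 11
Table: [-, -, 459, -, -, -, 561, 977, 340, 743, 819, 58, -]
Lookup 812: h=11, probe 11,12 → slot 12 empty, not found.

2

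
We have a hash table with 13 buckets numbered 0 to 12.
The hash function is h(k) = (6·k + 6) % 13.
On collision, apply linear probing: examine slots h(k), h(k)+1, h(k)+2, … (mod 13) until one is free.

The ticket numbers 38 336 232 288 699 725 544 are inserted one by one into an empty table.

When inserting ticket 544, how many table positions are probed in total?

3

38: h=0 -> slot 0
336: h=7 -> slot 7
232: h=7, probe 7,8 -> slot 8
288: h=5 -> slot 5
699: h=1 -> slot 1
725: h=1, probe 1,2 -> slot 2
544: h=7, probe 7,8,9 -> slot 9
Table: [38, 699, 725, _, _, 288, _, 336, 232, 544, _, _, _]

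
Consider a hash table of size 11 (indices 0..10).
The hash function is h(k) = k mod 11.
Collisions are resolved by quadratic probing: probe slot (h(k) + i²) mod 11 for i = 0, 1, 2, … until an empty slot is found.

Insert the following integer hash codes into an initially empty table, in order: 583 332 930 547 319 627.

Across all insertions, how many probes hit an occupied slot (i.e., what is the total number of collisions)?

583 hashes to 0; slot 0 is free -> place at 0.
332 hashes to 2; slot 2 is free -> place at 2.
930 hashes to 6; slot 6 is free -> place at 6.
547 hashes to 8; slot 8 is free -> place at 8.
319 hashes to 0; 0 taken -> place at 1.
627 hashes to 0; 0,1 taken -> place at 4.
Table: [583, 319, 332, ., 627, ., 930, ., 547, ., .]

3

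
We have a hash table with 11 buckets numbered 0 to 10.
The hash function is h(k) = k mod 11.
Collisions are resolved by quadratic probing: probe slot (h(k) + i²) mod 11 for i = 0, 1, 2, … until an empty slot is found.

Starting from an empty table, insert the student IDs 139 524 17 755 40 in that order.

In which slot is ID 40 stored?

139 hashes to 7; slot 7 is free → place at 7.
524 hashes to 7; 7 taken → place at 8.
17 hashes to 6; slot 6 is free → place at 6.
755 hashes to 7; 7,8 taken → place at 0.
40 hashes to 7; 7,8,0 taken → place at 5.
Table: [755, _, _, _, _, 40, 17, 139, 524, _, _]

5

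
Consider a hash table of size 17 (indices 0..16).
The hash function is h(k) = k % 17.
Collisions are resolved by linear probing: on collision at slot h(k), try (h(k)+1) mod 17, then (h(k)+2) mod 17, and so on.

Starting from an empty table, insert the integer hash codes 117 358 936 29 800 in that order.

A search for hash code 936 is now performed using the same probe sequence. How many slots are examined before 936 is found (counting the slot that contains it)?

2

117 hashes to 15; slot 15 is free => place at 15.
358 hashes to 1; slot 1 is free => place at 1.
936 hashes to 1; 1 taken => place at 2.
29 hashes to 12; slot 12 is free => place at 12.
800 hashes to 1; 1,2 taken => place at 3.
Table: [-, 358, 936, 800, -, -, -, -, -, -, -, -, 29, -, -, 117, -]
Lookup 936: h=1, probe 1,2 → found at 2.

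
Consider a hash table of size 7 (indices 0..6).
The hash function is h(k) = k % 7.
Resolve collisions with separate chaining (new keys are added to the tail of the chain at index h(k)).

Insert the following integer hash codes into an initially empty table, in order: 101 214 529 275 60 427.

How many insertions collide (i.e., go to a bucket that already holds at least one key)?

Insert 101: h=3, bucket 3 empty -> new chain.
Insert 214: h=4, bucket 4 empty -> new chain.
Insert 529: h=4, bucket 4 nonempty -> append to chain.
Insert 275: h=2, bucket 2 empty -> new chain.
Insert 60: h=4, bucket 4 nonempty -> append to chain.
Insert 427: h=0, bucket 0 empty -> new chain.
Final buckets:
0: 427
1: —
2: 275
3: 101
4: 214 -> 529 -> 60
5: —
6: —

2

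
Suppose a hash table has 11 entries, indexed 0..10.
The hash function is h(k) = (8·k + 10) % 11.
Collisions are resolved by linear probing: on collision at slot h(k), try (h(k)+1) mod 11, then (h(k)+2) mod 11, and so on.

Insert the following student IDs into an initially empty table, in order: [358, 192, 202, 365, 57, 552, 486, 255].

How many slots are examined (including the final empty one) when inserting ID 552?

4

358 hashes to 3; slot 3 is free -> place at 3.
192 hashes to 6; slot 6 is free -> place at 6.
202 hashes to 9; slot 9 is free -> place at 9.
365 hashes to 4; slot 4 is free -> place at 4.
57 hashes to 4; 4 taken -> place at 5.
552 hashes to 4; 4,5,6 taken -> place at 7.
486 hashes to 4; 4,5,6,7 taken -> place at 8.
255 hashes to 4; 4,5,6,7,8,9 taken -> place at 10.
Table: [—, —, —, 358, 365, 57, 192, 552, 486, 202, 255]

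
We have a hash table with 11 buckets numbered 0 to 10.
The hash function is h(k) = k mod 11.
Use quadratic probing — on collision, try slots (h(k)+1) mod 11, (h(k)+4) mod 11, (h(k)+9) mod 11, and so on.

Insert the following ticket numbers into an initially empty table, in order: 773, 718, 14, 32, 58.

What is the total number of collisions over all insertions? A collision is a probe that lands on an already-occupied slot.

773: h=3 => slot 3
718: h=3, probe 3,4 => slot 4
14: h=3, probe 3,4,7 => slot 7
32: h=10 => slot 10
58: h=3, probe 3,4,7,1 => slot 1
Table: [., 58, ., 773, 718, ., ., 14, ., ., 32]

6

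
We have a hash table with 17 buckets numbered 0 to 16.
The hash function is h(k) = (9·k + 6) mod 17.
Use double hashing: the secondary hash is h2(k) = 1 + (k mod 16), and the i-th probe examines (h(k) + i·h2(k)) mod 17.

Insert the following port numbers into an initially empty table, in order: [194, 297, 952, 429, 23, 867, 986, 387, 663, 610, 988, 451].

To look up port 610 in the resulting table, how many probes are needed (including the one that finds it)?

3

194 hashes to 1; slot 1 is free -> place at 1.
297 hashes to 10; slot 10 is free -> place at 10.
952 hashes to 6; slot 6 is free -> place at 6.
429 hashes to 8; slot 8 is free -> place at 8.
23 hashes to 9; slot 9 is free -> place at 9.
867 hashes to 6, h2=4; 6,10 taken -> place at 14.
986 hashes to 6, h2=11; 6 taken -> place at 0.
387 hashes to 4; slot 4 is free -> place at 4.
663 hashes to 6, h2=8; 6,14 taken -> place at 5.
610 hashes to 5, h2=3; 5,8 taken -> place at 11.
988 hashes to 7; slot 7 is free -> place at 7.
451 hashes to 2; slot 2 is free -> place at 2.
Table: [986, 194, 451, -, 387, 663, 952, 988, 429, 23, 297, 610, -, -, 867, -, -]
Lookup 610: h=5, h2=3, probe 5,8,11 → found at 11.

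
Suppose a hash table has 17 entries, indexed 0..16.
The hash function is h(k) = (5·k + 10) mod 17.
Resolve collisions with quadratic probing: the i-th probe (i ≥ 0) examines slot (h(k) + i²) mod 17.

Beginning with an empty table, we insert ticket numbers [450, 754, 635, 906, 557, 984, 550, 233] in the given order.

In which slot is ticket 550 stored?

450 hashes to 16; slot 16 is free -> place at 16.
754 hashes to 6; slot 6 is free -> place at 6.
635 hashes to 6; 6 taken -> place at 7.
906 hashes to 1; slot 1 is free -> place at 1.
557 hashes to 7; 7 taken -> place at 8.
984 hashes to 0; slot 0 is free -> place at 0.
550 hashes to 6; 6,7 taken -> place at 10.
233 hashes to 2; slot 2 is free -> place at 2.
Table: [984, 906, 233, —, —, —, 754, 635, 557, —, 550, —, —, —, —, —, 450]

10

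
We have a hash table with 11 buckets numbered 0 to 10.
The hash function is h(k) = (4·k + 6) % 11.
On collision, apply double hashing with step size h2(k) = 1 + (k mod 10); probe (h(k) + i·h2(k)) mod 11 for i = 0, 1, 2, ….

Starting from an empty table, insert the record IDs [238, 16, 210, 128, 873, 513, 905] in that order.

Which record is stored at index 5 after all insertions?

238: h=1 => slot 1
16: h=4 => slot 4
210: h=10 => slot 10
128: h=1, h2=9, probe 1,10,8 => slot 8
873: h=0 => slot 0
513: h=1, h2=4, probe 1,5 => slot 5
905: h=7 => slot 7
Table: [873, 238, ∅, ∅, 16, 513, ∅, 905, 128, ∅, 210]

513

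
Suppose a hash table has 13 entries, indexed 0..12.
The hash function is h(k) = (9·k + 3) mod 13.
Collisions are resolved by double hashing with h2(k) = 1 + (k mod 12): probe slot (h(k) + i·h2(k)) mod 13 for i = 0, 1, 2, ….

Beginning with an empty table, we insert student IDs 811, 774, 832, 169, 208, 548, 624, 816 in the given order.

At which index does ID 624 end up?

811 hashes to 9; slot 9 is free → place at 9.
774 hashes to 1; slot 1 is free → place at 1.
832 hashes to 3; slot 3 is free → place at 3.
169 hashes to 3, h2=2; 3 taken → place at 5.
208 hashes to 3, h2=5; 3 taken → place at 8.
548 hashes to 8, h2=9; 8 taken → place at 4.
624 hashes to 3, h2=1; 3,4,5 taken → place at 6.
816 hashes to 2; slot 2 is free → place at 2.
Table: [—, 774, 816, 832, 548, 169, 624, —, 208, 811, —, —, —]

6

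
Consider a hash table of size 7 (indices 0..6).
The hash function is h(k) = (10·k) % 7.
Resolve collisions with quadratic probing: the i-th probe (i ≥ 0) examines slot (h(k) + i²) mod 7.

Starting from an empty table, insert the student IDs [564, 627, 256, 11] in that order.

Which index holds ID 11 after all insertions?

0

564 hashes to 5; slot 5 is free → place at 5.
627 hashes to 5; 5 taken → place at 6.
256 hashes to 5; 5,6 taken → place at 2.
11 hashes to 5; 5,6,2 taken → place at 0.
Table: [11, -, 256, -, -, 564, 627]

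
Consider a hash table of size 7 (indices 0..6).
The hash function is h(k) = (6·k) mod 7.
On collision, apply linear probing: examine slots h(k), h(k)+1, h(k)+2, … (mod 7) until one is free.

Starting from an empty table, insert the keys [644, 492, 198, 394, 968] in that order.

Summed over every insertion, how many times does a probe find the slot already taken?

8

644 hashes to 0; slot 0 is free → place at 0.
492 hashes to 5; slot 5 is free → place at 5.
198 hashes to 5; 5 taken → place at 6.
394 hashes to 5; 5,6,0 taken → place at 1.
968 hashes to 5; 5,6,0,1 taken → place at 2.
Table: [644, 394, 968, ∅, ∅, 492, 198]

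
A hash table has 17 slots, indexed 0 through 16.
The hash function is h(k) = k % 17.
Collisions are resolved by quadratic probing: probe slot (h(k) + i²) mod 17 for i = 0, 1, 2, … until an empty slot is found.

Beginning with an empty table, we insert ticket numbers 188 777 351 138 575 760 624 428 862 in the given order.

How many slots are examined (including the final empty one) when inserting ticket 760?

Insert 188: h=1, slot 1 empty -> index 1.
Insert 777: h=12, slot 12 empty -> index 12.
Insert 351: h=11, slot 11 empty -> index 11.
Insert 138: h=2, slot 2 empty -> index 2.
Insert 575: h=14, slot 14 empty -> index 14.
Insert 760: h=12, slot 12 occupied -> index 13.
Insert 624: h=12, slots 12,13 occupied -> index 16.
Insert 428: h=3, slot 3 empty -> index 3.
Insert 862: h=12, slots 12,13,16 occupied -> index 4.
Table: [-, 188, 138, 428, 862, -, -, -, -, -, -, 351, 777, 760, 575, -, 624]

2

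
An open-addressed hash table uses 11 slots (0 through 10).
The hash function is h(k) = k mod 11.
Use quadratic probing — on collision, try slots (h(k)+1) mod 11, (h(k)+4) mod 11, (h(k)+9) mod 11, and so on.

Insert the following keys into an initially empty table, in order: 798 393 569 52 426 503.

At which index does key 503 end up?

0

Insert 798: h=6, slot 6 empty -> index 6.
Insert 393: h=8, slot 8 empty -> index 8.
Insert 569: h=8, slot 8 occupied -> index 9.
Insert 52: h=8, slots 8,9 occupied -> index 1.
Insert 426: h=8, slots 8,9,1,6 occupied -> index 2.
Insert 503: h=8, slots 8,9,1,6,2 occupied -> index 0.
Table: [503, 52, 426, _, _, _, 798, _, 393, 569, _]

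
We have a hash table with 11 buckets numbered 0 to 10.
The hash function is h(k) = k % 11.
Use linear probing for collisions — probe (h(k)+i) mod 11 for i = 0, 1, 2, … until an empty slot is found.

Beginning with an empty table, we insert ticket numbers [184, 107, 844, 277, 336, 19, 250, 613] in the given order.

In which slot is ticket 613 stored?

3

184 hashes to 8; slot 8 is free → place at 8.
107 hashes to 8; 8 taken → place at 9.
844 hashes to 8; 8,9 taken → place at 10.
277 hashes to 2; slot 2 is free → place at 2.
336 hashes to 6; slot 6 is free → place at 6.
19 hashes to 8; 8,9,10 taken → place at 0.
250 hashes to 8; 8,9,10,0 taken → place at 1.
613 hashes to 8; 8,9,10,0,1,2 taken → place at 3.
Table: [19, 250, 277, 613, ., ., 336, ., 184, 107, 844]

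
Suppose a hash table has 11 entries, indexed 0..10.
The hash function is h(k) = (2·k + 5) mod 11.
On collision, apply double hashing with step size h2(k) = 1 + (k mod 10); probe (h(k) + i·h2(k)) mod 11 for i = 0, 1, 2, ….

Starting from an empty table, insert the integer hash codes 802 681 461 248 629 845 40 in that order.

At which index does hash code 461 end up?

7

802 hashes to 3; slot 3 is free -> place at 3.
681 hashes to 3, h2=2; 3 taken -> place at 5.
461 hashes to 3, h2=2; 3,5 taken -> place at 7.
248 hashes to 6; slot 6 is free -> place at 6.
629 hashes to 9; slot 9 is free -> place at 9.
845 hashes to 1; slot 1 is free -> place at 1.
40 hashes to 8; slot 8 is free -> place at 8.
Table: [—, 845, —, 802, —, 681, 248, 461, 40, 629, —]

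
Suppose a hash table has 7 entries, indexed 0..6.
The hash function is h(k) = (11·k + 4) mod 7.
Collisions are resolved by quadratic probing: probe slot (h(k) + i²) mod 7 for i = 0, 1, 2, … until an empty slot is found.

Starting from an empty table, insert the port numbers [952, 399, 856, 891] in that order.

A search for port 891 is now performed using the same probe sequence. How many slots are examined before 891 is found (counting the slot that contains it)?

952: h=4 → slot 4
399: h=4, probe 4,5 → slot 5
856: h=5, probe 5,6 → slot 6
891: h=5, probe 5,6,2 → slot 2
Table: [—, —, 891, —, 952, 399, 856]
Lookup 891: h=5, probe 5,6,2 → found at 2.

3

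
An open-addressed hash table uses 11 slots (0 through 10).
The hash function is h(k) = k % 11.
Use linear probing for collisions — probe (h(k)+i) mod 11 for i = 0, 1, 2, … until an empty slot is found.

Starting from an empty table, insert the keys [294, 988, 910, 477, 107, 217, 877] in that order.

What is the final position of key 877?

2

294 hashes to 8; slot 8 is free → place at 8.
988 hashes to 9; slot 9 is free → place at 9.
910 hashes to 8; 8,9 taken → place at 10.
477 hashes to 4; slot 4 is free → place at 4.
107 hashes to 8; 8,9,10 taken → place at 0.
217 hashes to 8; 8,9,10,0 taken → place at 1.
877 hashes to 8; 8,9,10,0,1 taken → place at 2.
Table: [107, 217, 877, -, 477, -, -, -, 294, 988, 910]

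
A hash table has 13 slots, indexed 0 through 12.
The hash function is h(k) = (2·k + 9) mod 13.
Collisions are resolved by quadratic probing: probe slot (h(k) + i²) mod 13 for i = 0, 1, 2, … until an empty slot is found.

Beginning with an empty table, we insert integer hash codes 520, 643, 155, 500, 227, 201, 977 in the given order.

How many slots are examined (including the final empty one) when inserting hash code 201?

5

520 hashes to 9; slot 9 is free -> place at 9.
643 hashes to 8; slot 8 is free -> place at 8.
155 hashes to 7; slot 7 is free -> place at 7.
500 hashes to 8; 8,9 taken -> place at 12.
227 hashes to 8; 8,9,12 taken -> place at 4.
201 hashes to 8; 8,9,12,4 taken -> place at 11.
977 hashes to 0; slot 0 is free -> place at 0.
Table: [977, ∅, ∅, ∅, 227, ∅, ∅, 155, 643, 520, ∅, 201, 500]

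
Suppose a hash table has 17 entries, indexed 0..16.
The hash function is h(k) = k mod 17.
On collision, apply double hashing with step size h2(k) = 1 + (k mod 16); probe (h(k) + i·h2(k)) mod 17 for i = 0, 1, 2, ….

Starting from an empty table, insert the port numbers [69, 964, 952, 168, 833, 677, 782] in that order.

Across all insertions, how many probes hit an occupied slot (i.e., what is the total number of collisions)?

3

69: h=1 -> slot 1
964: h=12 -> slot 12
952: h=0 -> slot 0
168: h=15 -> slot 15
833: h=0, h2=2, probe 0,2 -> slot 2
677: h=14 -> slot 14
782: h=0, h2=15, probe 0,15,13 -> slot 13
Table: [952, 69, 833, _, _, _, _, _, _, _, _, _, 964, 782, 677, 168, _]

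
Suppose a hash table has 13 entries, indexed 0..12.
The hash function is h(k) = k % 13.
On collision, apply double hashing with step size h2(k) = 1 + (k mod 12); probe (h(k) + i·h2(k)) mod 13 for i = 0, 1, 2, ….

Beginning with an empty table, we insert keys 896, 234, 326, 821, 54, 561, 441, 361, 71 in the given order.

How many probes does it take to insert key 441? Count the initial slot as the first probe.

896 hashes to 12; slot 12 is free → place at 12.
234 hashes to 0; slot 0 is free → place at 0.
326 hashes to 1; slot 1 is free → place at 1.
821 hashes to 2; slot 2 is free → place at 2.
54 hashes to 2, h2=7; 2 taken → place at 9.
561 hashes to 2, h2=10; 2,12,9 taken → place at 6.
441 hashes to 12, h2=10; 12,9,6 taken → place at 3.
361 hashes to 10; slot 10 is free → place at 10.
71 hashes to 6, h2=12; 6 taken → place at 5.
Table: [234, 326, 821, 441, —, 71, 561, —, —, 54, 361, —, 896]

4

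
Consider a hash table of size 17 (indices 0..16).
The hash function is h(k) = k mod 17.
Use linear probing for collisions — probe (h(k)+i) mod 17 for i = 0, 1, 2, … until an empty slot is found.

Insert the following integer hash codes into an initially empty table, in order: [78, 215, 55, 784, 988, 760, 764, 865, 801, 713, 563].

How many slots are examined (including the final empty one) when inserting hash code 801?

4

Insert 78: h=10, slot 10 empty -> index 10.
Insert 215: h=11, slot 11 empty -> index 11.
Insert 55: h=4, slot 4 empty -> index 4.
Insert 784: h=2, slot 2 empty -> index 2.
Insert 988: h=2, slot 2 occupied -> index 3.
Insert 760: h=12, slot 12 empty -> index 12.
Insert 764: h=16, slot 16 empty -> index 16.
Insert 865: h=15, slot 15 empty -> index 15.
Insert 801: h=2, slots 2,3,4 occupied -> index 5.
Insert 713: h=16, slot 16 occupied -> index 0.
Insert 563: h=2, slots 2,3,4,5 occupied -> index 6.
Table: [713, —, 784, 988, 55, 801, 563, —, —, —, 78, 215, 760, —, —, 865, 764]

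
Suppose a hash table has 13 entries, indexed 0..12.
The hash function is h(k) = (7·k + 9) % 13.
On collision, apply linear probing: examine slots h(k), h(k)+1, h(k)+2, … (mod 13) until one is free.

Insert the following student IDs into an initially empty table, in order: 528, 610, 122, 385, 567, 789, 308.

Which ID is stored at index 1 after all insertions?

528 hashes to 0; slot 0 is free => place at 0.
610 hashes to 2; slot 2 is free => place at 2.
122 hashes to 5; slot 5 is free => place at 5.
385 hashes to 0; 0 taken => place at 1.
567 hashes to 0; 0,1,2 taken => place at 3.
789 hashes to 7; slot 7 is free => place at 7.
308 hashes to 7; 7 taken => place at 8.
Table: [528, 385, 610, 567, ., 122, ., 789, 308, ., ., ., .]

385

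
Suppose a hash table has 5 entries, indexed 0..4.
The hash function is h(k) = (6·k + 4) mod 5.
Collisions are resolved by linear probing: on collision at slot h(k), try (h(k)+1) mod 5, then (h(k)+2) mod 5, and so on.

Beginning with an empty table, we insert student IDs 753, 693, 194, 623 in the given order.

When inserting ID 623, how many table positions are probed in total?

753 hashes to 2; slot 2 is free → place at 2.
693 hashes to 2; 2 taken → place at 3.
194 hashes to 3; 3 taken → place at 4.
623 hashes to 2; 2,3,4 taken → place at 0.
Table: [623, -, 753, 693, 194]

4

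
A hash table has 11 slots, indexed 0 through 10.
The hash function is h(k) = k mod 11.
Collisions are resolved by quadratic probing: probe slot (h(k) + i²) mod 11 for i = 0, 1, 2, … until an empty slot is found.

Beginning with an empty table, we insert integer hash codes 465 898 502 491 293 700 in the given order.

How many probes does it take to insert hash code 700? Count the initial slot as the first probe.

5

465 hashes to 3; slot 3 is free => place at 3.
898 hashes to 7; slot 7 is free => place at 7.
502 hashes to 7; 7 taken => place at 8.
491 hashes to 7; 7,8 taken => place at 0.
293 hashes to 7; 7,8,0 taken => place at 5.
700 hashes to 7; 7,8,0,5 taken => place at 1.
Table: [491, 700, -, 465, -, 293, -, 898, 502, -, -]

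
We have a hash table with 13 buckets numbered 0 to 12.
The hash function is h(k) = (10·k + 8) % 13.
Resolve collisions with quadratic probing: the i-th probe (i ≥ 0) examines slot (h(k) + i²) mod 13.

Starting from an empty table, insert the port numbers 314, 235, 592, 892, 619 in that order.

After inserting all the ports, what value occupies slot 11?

619

314: h=2 -> slot 2
235: h=5 -> slot 5
592: h=0 -> slot 0
892: h=10 -> slot 10
619: h=10, probe 10,11 -> slot 11
Table: [592, -, 314, -, -, 235, -, -, -, -, 892, 619, -]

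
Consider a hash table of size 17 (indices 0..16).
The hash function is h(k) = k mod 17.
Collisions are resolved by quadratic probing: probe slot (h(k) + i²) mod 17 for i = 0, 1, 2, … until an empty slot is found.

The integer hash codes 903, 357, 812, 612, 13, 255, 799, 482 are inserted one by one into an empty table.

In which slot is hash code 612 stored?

903 hashes to 2; slot 2 is free → place at 2.
357 hashes to 0; slot 0 is free → place at 0.
812 hashes to 13; slot 13 is free → place at 13.
612 hashes to 0; 0 taken → place at 1.
13 hashes to 13; 13 taken → place at 14.
255 hashes to 0; 0,1 taken → place at 4.
799 hashes to 0; 0,1,4 taken → place at 9.
482 hashes to 6; slot 6 is free → place at 6.
Table: [357, 612, 903, -, 255, -, 482, -, -, 799, -, -, -, 812, 13, -, -]

1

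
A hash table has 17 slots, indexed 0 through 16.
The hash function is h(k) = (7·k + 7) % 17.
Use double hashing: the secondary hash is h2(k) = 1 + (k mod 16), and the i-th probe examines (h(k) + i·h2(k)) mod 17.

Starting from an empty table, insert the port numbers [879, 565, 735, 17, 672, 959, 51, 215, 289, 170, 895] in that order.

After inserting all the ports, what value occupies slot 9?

Insert 879: h=6, slot 6 empty → index 6.
Insert 565: h=1, slot 1 empty → index 1.
Insert 735: h=1, h2=16, slot 1 occupied → index 0.
Insert 17: h=7, slot 7 empty → index 7.
Insert 672: h=2, slot 2 empty → index 2.
Insert 959: h=5, slot 5 empty → index 5.
Insert 51: h=7, h2=4, slot 7 occupied → index 11.
Insert 215: h=16, slot 16 empty → index 16.
Insert 289: h=7, h2=2, slot 7 occupied → index 9.
Insert 170: h=7, h2=11, slots 7,1 occupied → index 12.
Insert 895: h=16, h2=16, slot 16 occupied → index 15.
Table: [735, 565, 672, -, -, 959, 879, 17, -, 289, -, 51, 170, -, -, 895, 215]

289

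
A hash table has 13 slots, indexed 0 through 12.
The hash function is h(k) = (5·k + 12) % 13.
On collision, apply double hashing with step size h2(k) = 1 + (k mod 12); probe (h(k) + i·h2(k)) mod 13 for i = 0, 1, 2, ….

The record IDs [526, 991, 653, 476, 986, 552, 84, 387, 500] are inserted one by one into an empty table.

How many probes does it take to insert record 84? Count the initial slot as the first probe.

3

526 hashes to 3; slot 3 is free → place at 3.
991 hashes to 1; slot 1 is free → place at 1.
653 hashes to 1, h2=6; 1 taken → place at 7.
476 hashes to 0; slot 0 is free → place at 0.
986 hashes to 2; slot 2 is free → place at 2.
552 hashes to 3, h2=1; 3 taken → place at 4.
84 hashes to 3, h2=1; 3,4 taken → place at 5.
387 hashes to 10; slot 10 is free → place at 10.
500 hashes to 3, h2=9; 3 taken → place at 12.
Table: [476, 991, 986, 526, 552, 84, -, 653, -, -, 387, -, 500]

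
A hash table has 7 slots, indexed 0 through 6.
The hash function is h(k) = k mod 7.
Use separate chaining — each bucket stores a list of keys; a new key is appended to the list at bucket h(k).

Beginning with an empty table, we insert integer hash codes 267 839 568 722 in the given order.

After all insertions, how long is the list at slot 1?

Insert 267: h=1, bucket 1 empty → new chain.
Insert 839: h=6, bucket 6 empty → new chain.
Insert 568: h=1, bucket 1 nonempty → append to chain.
Insert 722: h=1, bucket 1 nonempty → append to chain.
Final buckets:
0: .
1: 267 -> 568 -> 722
2: .
3: .
4: .
5: .
6: 839

3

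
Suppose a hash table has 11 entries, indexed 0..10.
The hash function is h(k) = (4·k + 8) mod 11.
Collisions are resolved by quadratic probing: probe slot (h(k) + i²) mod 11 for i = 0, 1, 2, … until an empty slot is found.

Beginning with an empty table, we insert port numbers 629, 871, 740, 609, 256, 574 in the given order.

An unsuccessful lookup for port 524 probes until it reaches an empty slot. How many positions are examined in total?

629: h=5 → slot 5
871: h=5, probe 5,6 → slot 6
740: h=9 → slot 9
609: h=2 → slot 2
256: h=9, probe 9,10 → slot 10
574: h=5, probe 5,6,9,3 → slot 3
Table: [-, -, 609, 574, -, 629, 871, -, -, 740, 256]
Lookup 524: h=3, probe 3,4 → slot 4 empty, not found.

2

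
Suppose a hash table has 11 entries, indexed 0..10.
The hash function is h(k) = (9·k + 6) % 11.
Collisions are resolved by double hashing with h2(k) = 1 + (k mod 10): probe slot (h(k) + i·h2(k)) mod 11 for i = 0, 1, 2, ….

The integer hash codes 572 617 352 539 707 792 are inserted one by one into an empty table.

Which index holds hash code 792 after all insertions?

1

572 hashes to 6; slot 6 is free => place at 6.
617 hashes to 4; slot 4 is free => place at 4.
352 hashes to 6, h2=3; 6 taken => place at 9.
539 hashes to 6, h2=10; 6 taken => place at 5.
707 hashes to 0; slot 0 is free => place at 0.
792 hashes to 6, h2=3; 6,9 taken => place at 1.
Table: [707, 792, ∅, ∅, 617, 539, 572, ∅, ∅, 352, ∅]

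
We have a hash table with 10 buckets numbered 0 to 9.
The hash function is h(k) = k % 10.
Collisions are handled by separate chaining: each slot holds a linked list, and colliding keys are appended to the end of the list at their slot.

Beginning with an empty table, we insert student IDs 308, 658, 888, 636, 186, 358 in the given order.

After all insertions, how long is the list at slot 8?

4

308 -> bucket 8
658 -> bucket 8 (collision)
888 -> bucket 8 (collision)
636 -> bucket 6
186 -> bucket 6 (collision)
358 -> bucket 8 (collision)
Final buckets:
0: -
1: -
2: -
3: -
4: -
5: -
6: 636 -> 186
7: -
8: 308 -> 658 -> 888 -> 358
9: -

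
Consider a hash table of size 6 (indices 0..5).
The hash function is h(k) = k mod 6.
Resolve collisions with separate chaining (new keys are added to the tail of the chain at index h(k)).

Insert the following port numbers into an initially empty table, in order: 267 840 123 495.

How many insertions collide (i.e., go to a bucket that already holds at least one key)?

Insert 267: h=3, bucket 3 empty -> new chain.
Insert 840: h=0, bucket 0 empty -> new chain.
Insert 123: h=3, bucket 3 nonempty -> append to chain.
Insert 495: h=3, bucket 3 nonempty -> append to chain.
Final buckets:
0: 840
1: ∅
2: ∅
3: 267 -> 123 -> 495
4: ∅
5: ∅

2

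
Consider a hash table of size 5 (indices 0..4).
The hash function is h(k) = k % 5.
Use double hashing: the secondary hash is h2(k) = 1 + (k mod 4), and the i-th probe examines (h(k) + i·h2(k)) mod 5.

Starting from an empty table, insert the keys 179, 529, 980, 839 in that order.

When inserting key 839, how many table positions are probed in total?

179: h=4 => slot 4
529: h=4, h2=2, probe 4,1 => slot 1
980: h=0 => slot 0
839: h=4, h2=4, probe 4,3 => slot 3
Table: [980, 529, ∅, 839, 179]

2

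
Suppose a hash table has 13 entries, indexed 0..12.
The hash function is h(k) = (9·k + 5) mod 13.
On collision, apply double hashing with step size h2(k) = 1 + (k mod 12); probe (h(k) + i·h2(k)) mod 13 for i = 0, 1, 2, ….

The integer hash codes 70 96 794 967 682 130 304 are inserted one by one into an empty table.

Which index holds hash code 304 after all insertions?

Insert 70: h=11, slot 11 empty -> index 11.
Insert 96: h=11, h2=1, slot 11 occupied -> index 12.
Insert 794: h=1, slot 1 empty -> index 1.
Insert 967: h=11, h2=8, slot 11 occupied -> index 6.
Insert 682: h=7, slot 7 empty -> index 7.
Insert 130: h=5, slot 5 empty -> index 5.
Insert 304: h=11, h2=5, slot 11 occupied -> index 3.
Table: [∅, 794, ∅, 304, ∅, 130, 967, 682, ∅, ∅, ∅, 70, 96]

3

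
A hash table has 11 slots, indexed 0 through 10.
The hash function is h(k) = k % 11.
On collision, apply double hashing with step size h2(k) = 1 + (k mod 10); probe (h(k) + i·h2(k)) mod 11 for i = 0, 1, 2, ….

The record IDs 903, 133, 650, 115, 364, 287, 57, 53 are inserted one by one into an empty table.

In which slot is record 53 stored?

3

Insert 903: h=1, slot 1 empty → index 1.
Insert 133: h=1, h2=4, slot 1 occupied → index 5.
Insert 650: h=1, h2=1, slot 1 occupied → index 2.
Insert 115: h=5, h2=6, slot 5 occupied → index 0.
Insert 364: h=1, h2=5, slot 1 occupied → index 6.
Insert 287: h=1, h2=8, slot 1 occupied → index 9.
Insert 57: h=2, h2=8, slot 2 occupied → index 10.
Insert 53: h=9, h2=4, slots 9,2,6,10 occupied → index 3.
Table: [115, 903, 650, 53, ∅, 133, 364, ∅, ∅, 287, 57]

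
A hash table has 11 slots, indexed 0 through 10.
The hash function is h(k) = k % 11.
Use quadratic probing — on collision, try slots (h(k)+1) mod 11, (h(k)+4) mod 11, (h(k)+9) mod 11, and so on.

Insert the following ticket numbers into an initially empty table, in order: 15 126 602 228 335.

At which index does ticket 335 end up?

15: h=4 => slot 4
126: h=5 => slot 5
602: h=8 => slot 8
228: h=8, probe 8,9 => slot 9
335: h=5, probe 5,6 => slot 6
Table: [∅, ∅, ∅, ∅, 15, 126, 335, ∅, 602, 228, ∅]

6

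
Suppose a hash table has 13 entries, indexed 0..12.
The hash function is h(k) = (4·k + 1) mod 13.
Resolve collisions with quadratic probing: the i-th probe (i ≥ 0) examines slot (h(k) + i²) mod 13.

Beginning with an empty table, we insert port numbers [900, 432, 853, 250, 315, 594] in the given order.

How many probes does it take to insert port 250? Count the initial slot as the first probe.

3

900: h=0 -> slot 0
432: h=0, probe 0,1 -> slot 1
853: h=7 -> slot 7
250: h=0, probe 0,1,4 -> slot 4
315: h=0, probe 0,1,4,9 -> slot 9
594: h=11 -> slot 11
Table: [900, 432, —, —, 250, —, —, 853, —, 315, —, 594, —]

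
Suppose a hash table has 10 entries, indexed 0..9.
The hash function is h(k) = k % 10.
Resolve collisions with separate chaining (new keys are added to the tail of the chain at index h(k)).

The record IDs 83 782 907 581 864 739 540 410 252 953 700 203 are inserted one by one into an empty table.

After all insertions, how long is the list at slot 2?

83 -> bucket 3
782 -> bucket 2
907 -> bucket 7
581 -> bucket 1
864 -> bucket 4
739 -> bucket 9
540 -> bucket 0
410 -> bucket 0 (collision)
252 -> bucket 2 (collision)
953 -> bucket 3 (collision)
700 -> bucket 0 (collision)
203 -> bucket 3 (collision)
Final buckets:
0: 540 -> 410 -> 700
1: 581
2: 782 -> 252
3: 83 -> 953 -> 203
4: 864
5: ∅
6: ∅
7: 907
8: ∅
9: 739

2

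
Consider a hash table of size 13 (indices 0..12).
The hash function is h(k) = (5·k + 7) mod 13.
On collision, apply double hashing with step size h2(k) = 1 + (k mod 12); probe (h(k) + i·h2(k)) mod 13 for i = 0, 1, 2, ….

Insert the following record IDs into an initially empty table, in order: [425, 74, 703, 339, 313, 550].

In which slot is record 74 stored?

3

Insert 425: h=0, slot 0 empty => index 0.
Insert 74: h=0, h2=3, slot 0 occupied => index 3.
Insert 703: h=12, slot 12 empty => index 12.
Insert 339: h=12, h2=4, slots 12,3 occupied => index 7.
Insert 313: h=12, h2=2, slot 12 occupied => index 1.
Insert 550: h=1, h2=11, slots 1,12 occupied => index 10.
Table: [425, 313, ., 74, ., ., ., 339, ., ., 550, ., 703]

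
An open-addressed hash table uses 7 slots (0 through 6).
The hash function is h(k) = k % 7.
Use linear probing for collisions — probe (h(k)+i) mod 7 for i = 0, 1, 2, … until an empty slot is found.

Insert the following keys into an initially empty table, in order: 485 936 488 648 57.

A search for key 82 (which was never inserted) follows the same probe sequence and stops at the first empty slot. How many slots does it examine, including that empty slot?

Insert 485: h=2, slot 2 empty → index 2.
Insert 936: h=5, slot 5 empty → index 5.
Insert 488: h=5, slot 5 occupied → index 6.
Insert 648: h=4, slot 4 empty → index 4.
Insert 57: h=1, slot 1 empty → index 1.
Table: [., 57, 485, ., 648, 936, 488]
Lookup 82: h=5, probe 5,6,0 → slot 0 empty, not found.

3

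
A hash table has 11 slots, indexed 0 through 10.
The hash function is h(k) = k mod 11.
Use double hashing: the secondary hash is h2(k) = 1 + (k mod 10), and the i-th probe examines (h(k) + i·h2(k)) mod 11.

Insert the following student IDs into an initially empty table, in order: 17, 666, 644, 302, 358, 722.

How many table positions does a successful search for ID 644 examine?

2

Insert 17: h=6, slot 6 empty => index 6.
Insert 666: h=6, h2=7, slot 6 occupied => index 2.
Insert 644: h=6, h2=5, slot 6 occupied => index 0.
Insert 302: h=5, slot 5 empty => index 5.
Insert 358: h=6, h2=9, slot 6 occupied => index 4.
Insert 722: h=7, slot 7 empty => index 7.
Table: [644, —, 666, —, 358, 302, 17, 722, —, —, —]
Lookup 644: h=6, h2=5, probe 6,0 → found at 0.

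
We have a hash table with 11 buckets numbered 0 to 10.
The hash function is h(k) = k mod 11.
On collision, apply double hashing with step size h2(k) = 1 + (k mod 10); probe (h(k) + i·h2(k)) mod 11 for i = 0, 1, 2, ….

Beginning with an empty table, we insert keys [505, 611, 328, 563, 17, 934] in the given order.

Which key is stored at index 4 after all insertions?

934

505 hashes to 10; slot 10 is free => place at 10.
611 hashes to 6; slot 6 is free => place at 6.
328 hashes to 9; slot 9 is free => place at 9.
563 hashes to 2; slot 2 is free => place at 2.
17 hashes to 6, h2=8; 6 taken => place at 3.
934 hashes to 10, h2=5; 10 taken => place at 4.
Table: [_, _, 563, 17, 934, _, 611, _, _, 328, 505]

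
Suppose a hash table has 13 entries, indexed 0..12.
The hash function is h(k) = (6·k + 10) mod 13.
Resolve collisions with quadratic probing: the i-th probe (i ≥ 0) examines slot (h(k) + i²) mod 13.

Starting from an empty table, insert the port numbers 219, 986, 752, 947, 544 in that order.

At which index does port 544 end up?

Insert 219: h=11, slot 11 empty -> index 11.
Insert 986: h=11, slot 11 occupied -> index 12.
Insert 752: h=11, slots 11,12 occupied -> index 2.
Insert 947: h=11, slots 11,12,2 occupied -> index 7.
Insert 544: h=11, slots 11,12,2,7 occupied -> index 1.
Table: [∅, 544, 752, ∅, ∅, ∅, ∅, 947, ∅, ∅, ∅, 219, 986]

1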